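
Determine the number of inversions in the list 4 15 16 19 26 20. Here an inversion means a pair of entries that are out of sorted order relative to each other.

Inversion pairs (indices are 0-based):
(4,5): 26 > 20
That's 1 pair.

Out-of-order pairs: 1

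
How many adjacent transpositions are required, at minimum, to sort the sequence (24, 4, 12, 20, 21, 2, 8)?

Each adjacent swap fixes exactly one inversion, so the minimum swap count equals the number of inversions.
Count inversions — for each element, later elements that are smaller:
24: 4, 12, 20, 21, 2, 8 → 6
4: 2 → 1
12: 2, 8 → 2
20: 2, 8 → 2
21: 2, 8 → 2
2: none → 0
8: none → 0
Total inversions: 6 + 1 + 2 + 2 + 2 + 0 + 0 = 13

13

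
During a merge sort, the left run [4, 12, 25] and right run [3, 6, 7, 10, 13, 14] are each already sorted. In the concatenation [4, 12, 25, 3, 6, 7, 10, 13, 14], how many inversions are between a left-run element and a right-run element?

Split inversions: 11

Count, for every r in R, how many entries of L exceed r:
r = 3: 4, 12, 25 → 3
r = 6: 12, 25 → 2
r = 7: 12, 25 → 2
r = 10: 12, 25 → 2
r = 13: 25 → 1
r = 14: 25 → 1
Cross-inversions: 3 + 2 + 2 + 2 + 1 + 1 = 11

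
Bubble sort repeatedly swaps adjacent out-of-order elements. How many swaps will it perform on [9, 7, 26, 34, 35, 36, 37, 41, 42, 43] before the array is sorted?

The minimum number of adjacent swaps to sort an array equals its inversion count, since every such swap removes exactly one inversion.
Count inversions — for each element, later elements that are smaller:
9: 7 → 1
7: none → 0
26: none → 0
34: none → 0
35: none → 0
36: none → 0
37: none → 0
41: none → 0
42: none → 0
43: none → 0
Total inversions: 1 + 0 + 0 + 0 + 0 + 0 + 0 + 0 + 0 + 0 = 1

1 swap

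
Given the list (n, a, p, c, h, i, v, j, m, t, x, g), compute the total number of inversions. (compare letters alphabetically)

23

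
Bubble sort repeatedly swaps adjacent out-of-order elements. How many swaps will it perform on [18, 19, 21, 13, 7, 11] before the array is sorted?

11

The minimum number of adjacent swaps to sort an array equals its inversion count, since every such swap removes exactly one inversion.
Count inversions — for each element, later elements that are smaller:
18: 13, 7, 11 → 3
19: 13, 7, 11 → 3
21: 13, 7, 11 → 3
13: 7, 11 → 2
7: none → 0
11: none → 0
Total inversions: 3 + 3 + 3 + 2 + 0 + 0 = 11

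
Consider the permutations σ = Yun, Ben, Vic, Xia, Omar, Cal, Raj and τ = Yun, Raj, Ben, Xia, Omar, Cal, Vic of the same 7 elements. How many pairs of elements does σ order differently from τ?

8

Assign each item its position (1..7) in the first ordering, then rewrite the second ordering as that position sequence:
positions: Yun→1, Ben→2, Vic→3, Xia→4, Omar→5, Cal→6, Raj→7
second ordering as positions: [1, 7, 2, 4, 5, 6, 3]
Discordant pairs = inversions in this position sequence.
1: 0
7: 2, 4, 5, 6, 3 → 5
2: 0
4: 3 → 1
5: 3 → 1
6: 3 → 1
3: 0
Total: 0 + 5 + 0 + 1 + 1 + 1 + 0 = 8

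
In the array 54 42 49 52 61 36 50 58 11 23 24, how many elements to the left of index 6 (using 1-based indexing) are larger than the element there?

5 such elements

The element at index 6 is 36.
Elements before it: 54, 42, 49, 52, 61
Those larger than 36: 54, 42, 49, 52, 61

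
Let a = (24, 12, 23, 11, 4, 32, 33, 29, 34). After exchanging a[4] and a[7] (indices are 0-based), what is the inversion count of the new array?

Positions 4 and 7 hold 4 and 29; after swapping, the array is [24, 12, 23, 11, 29, 32, 33, 4, 34].
For each element, count later entries that are smaller:
24 → 12, 23, 11, 4 → 4
12 → 11, 4 → 2
23 → 11, 4 → 2
11 → 4 → 1
29 → 4 → 1
32 → 4 → 1
33 → 4 → 1
4 → none → 0
34 → none → 0
Sum: 4 + 2 + 2 + 1 + 1 + 1 + 1 + 0 + 0 = 12

12 inversions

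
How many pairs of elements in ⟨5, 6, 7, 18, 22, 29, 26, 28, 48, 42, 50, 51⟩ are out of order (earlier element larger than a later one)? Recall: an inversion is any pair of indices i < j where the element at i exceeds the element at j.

3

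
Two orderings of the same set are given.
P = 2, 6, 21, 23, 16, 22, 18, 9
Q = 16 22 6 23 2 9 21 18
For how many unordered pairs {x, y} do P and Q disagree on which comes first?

There are 13 disagreeing pairs.

Assign each item its position (1..8) in the first ordering, then rewrite the second ordering as that position sequence:
positions: 2→1, 6→2, 21→3, 23→4, 16→5, 22→6, 18→7, 9→8
second ordering as positions: [5, 6, 2, 4, 1, 8, 3, 7]
Discordant pairs = inversions in this position sequence.
5: 2, 4, 1, 3 → 4
6: 2, 4, 1, 3 → 4
2: 1 → 1
4: 1, 3 → 2
1: 0
8: 3, 7 → 2
3: 0
7: 0
Total: 4 + 4 + 1 + 2 + 0 + 2 + 0 + 0 = 13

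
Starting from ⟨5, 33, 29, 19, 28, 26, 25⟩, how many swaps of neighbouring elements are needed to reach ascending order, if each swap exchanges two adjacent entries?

12

The minimum number of adjacent swaps to sort an array equals its inversion count, since every such swap removes exactly one inversion.
Count inversions — for each element, later elements that are smaller:
5: none → 0
33: 29, 19, 28, 26, 25 → 5
29: 19, 28, 26, 25 → 4
19: none → 0
28: 26, 25 → 2
26: 25 → 1
25: none → 0
Total inversions: 0 + 5 + 4 + 0 + 2 + 1 + 0 = 12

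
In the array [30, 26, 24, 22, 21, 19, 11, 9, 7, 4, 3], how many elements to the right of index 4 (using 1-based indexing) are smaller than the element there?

7

The element at index 4 is 22.
Elements after it: 21, 19, 11, 9, 7, 4, 3
Those smaller than 22: 21, 19, 11, 9, 7, 4, 3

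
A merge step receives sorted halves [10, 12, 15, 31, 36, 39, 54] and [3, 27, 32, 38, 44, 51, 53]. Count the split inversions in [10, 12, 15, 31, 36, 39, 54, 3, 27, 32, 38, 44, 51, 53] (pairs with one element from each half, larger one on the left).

19

Count, for every r in R, how many entries of L exceed r:
r = 3: 10, 12, 15, 31, 36, 39, 54 → 7
r = 27: 31, 36, 39, 54 → 4
r = 32: 36, 39, 54 → 3
r = 38: 39, 54 → 2
r = 44: 54 → 1
r = 51: 54 → 1
r = 53: 54 → 1
Cross-inversions: 7 + 4 + 3 + 2 + 1 + 1 + 1 = 19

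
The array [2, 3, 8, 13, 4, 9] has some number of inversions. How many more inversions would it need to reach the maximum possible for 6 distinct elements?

Maximum inversions for 6 distinct elements is C(6, 2) = 6·5/2 = 15.
Current inversions — for each element, count later smaller elements:
2: 0
3: 0
8: 1
13: 2
4: 0
9: 0
Current total: 0 + 0 + 1 + 2 + 0 + 0 = 3
Shortfall: 15 − 3 = 12

12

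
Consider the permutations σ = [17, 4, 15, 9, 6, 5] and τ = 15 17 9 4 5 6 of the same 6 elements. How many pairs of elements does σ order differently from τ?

4 discordant pairs

Assign each item its position (1..6) in the first ordering, then rewrite the second ordering as that position sequence:
positions: 17→1, 4→2, 15→3, 9→4, 6→5, 5→6
second ordering as positions: [3, 1, 4, 2, 6, 5]
Discordant pairs = inversions in this position sequence.
3: 1, 2 → 2
1: 0
4: 2 → 1
2: 0
6: 5 → 1
5: 0
Total: 2 + 0 + 1 + 0 + 1 + 0 = 4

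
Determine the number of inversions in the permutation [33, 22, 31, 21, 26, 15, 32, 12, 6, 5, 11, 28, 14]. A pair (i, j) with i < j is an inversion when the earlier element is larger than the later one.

Element-by-element contributions:
33: 12
22: 7
31: 9
21: 6
26: 6
15: 5
32: 6
12: 3
6: 1
5: 0
11: 0
28: 1
14: 0
Sum: 12 + 7 + 9 + 6 + 6 + 5 + 6 + 3 + 1 + 0 + 0 + 1 + 0 = 56

56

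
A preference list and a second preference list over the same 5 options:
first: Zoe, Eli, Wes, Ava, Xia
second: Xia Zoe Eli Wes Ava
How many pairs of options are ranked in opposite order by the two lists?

4 pairs

Assign each item its position (1..5) in the first ordering, then rewrite the second ordering as that position sequence:
positions: Zoe→1, Eli→2, Wes→3, Ava→4, Xia→5
second ordering as positions: [5, 1, 2, 3, 4]
Discordant pairs = inversions in this position sequence.
5: 1, 2, 3, 4 → 4
1: 0
2: 0
3: 0
4: 0
Total: 4 + 0 + 0 + 0 + 0 = 4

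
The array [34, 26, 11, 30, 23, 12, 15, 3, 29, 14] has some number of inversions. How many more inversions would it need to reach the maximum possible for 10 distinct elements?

Maximum inversions for 10 distinct elements is C(10, 2) = 10·9/2 = 45.
Current inversions — for each element, count later smaller elements:
34: 9
26: 6
11: 1
30: 6
23: 4
12: 1
15: 2
3: 0
29: 1
14: 0
Current total: 9 + 6 + 1 + 6 + 4 + 1 + 2 + 0 + 1 + 0 = 30
Shortfall: 45 − 30 = 15

15 inversions short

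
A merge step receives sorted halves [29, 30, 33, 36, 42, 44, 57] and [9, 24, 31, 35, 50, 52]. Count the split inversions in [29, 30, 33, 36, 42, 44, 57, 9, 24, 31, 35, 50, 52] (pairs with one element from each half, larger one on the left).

Count, for every r in R, how many entries of L exceed r:
r = 9: 29, 30, 33, 36, 42, 44, 57 → 7
r = 24: 29, 30, 33, 36, 42, 44, 57 → 7
r = 31: 33, 36, 42, 44, 57 → 5
r = 35: 36, 42, 44, 57 → 4
r = 50: 57 → 1
r = 52: 57 → 1
Cross-inversions: 7 + 7 + 5 + 4 + 1 + 1 = 25

25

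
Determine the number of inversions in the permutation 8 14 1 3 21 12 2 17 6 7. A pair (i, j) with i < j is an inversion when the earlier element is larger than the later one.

Element-by-element contributions:
8 → 1, 3, 2, 6, 7 → 5
14 → 1, 3, 12, 2, 6, 7 → 6
1 → none → 0
3 → 2 → 1
21 → 12, 2, 17, 6, 7 → 5
12 → 2, 6, 7 → 3
2 → none → 0
17 → 6, 7 → 2
6 → none → 0
7 → none → 0
Sum: 5 + 6 + 0 + 1 + 5 + 3 + 0 + 2 + 0 + 0 = 22

22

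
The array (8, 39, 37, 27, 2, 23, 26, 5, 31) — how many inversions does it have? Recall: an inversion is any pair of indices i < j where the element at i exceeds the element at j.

Element-by-element contributions:
8 → 2, 5 → 2
39 → 37, 27, 2, 23, 26, 5, 31 → 7
37 → 27, 2, 23, 26, 5, 31 → 6
27 → 2, 23, 26, 5 → 4
2 → none → 0
23 → 5 → 1
26 → 5 → 1
5 → none → 0
31 → none → 0
Sum: 2 + 7 + 6 + 4 + 0 + 1 + 1 + 0 + 0 = 21

21 inversions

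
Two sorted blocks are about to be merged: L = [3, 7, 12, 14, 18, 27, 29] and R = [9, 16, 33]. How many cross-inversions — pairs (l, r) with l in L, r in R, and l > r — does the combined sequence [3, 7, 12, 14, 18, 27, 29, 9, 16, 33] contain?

Count, for every r in R, how many entries of L exceed r:
r = 9: 12, 14, 18, 27, 29 → 5
r = 16: 18, 27, 29 → 3
r = 33: none → 0
Cross-inversions: 5 + 3 + 0 = 8

There are 8 cross-inversions.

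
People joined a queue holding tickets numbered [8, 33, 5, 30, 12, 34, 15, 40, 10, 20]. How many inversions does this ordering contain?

Count, for each position, how many later elements it exceeds:
8 → 5 → 1
33 → 5, 30, 12, 15, 10, 20 → 6
5 → none → 0
30 → 12, 15, 10, 20 → 4
12 → 10 → 1
34 → 15, 10, 20 → 3
15 → 10 → 1
40 → 10, 20 → 2
10 → none → 0
20 → none → 0
Sum: 1 + 6 + 0 + 4 + 1 + 3 + 1 + 2 + 0 + 0 = 18

18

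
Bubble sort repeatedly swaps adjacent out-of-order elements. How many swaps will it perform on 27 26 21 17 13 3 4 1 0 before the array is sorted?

Adjacent swaps: 35

Minimum adjacent swaps = number of inversions (each swap of adjacent out-of-order elements removes one inversion and no swap can remove more).
Count inversions — for each element, later elements that are smaller:
27: 26, 21, 17, 13, 3, 4, 1, 0 → 8
26: 21, 17, 13, 3, 4, 1, 0 → 7
21: 17, 13, 3, 4, 1, 0 → 6
17: 13, 3, 4, 1, 0 → 5
13: 3, 4, 1, 0 → 4
3: 1, 0 → 2
4: 1, 0 → 2
1: 0 → 1
0: none → 0
Total inversions: 8 + 7 + 6 + 5 + 4 + 2 + 2 + 1 + 0 = 35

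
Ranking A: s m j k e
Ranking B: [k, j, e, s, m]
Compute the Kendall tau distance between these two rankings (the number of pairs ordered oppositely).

Assign each item its position (1..5) in the first ordering, then rewrite the second ordering as that position sequence:
positions: s→1, m→2, j→3, k→4, e→5
second ordering as positions: [4, 3, 5, 1, 2]
Discordant pairs = inversions in this position sequence.
4: 3, 1, 2 → 3
3: 1, 2 → 2
5: 1, 2 → 2
1: 0
2: 0
Total: 3 + 2 + 2 + 0 + 0 = 7

There are 7 discordant pairs.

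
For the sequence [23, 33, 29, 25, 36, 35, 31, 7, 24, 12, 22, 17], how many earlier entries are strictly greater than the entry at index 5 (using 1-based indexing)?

The element at index 5 is 36.
Elements before it: 23, 33, 29, 25
None of them are larger than 36.

0 such elements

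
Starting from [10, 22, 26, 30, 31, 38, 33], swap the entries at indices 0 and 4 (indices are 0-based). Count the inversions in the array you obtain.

8 inversions

Positions 0 and 4 hold 10 and 31; after swapping, the array is [31, 22, 26, 30, 10, 38, 33].
Count, for each position, how many later elements it exceeds:
31: 4
22: 1
26: 1
30: 1
10: 0
38: 1
33: 0
Sum: 4 + 1 + 1 + 1 + 0 + 1 + 0 = 8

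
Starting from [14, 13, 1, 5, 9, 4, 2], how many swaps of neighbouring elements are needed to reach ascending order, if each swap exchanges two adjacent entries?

16

Minimum adjacent swaps = number of inversions (each swap of adjacent out-of-order elements removes one inversion and no swap can remove more).
Count inversions — for each element, later elements that are smaller:
14: 13, 1, 5, 9, 4, 2 → 6
13: 1, 5, 9, 4, 2 → 5
1: none → 0
5: 4, 2 → 2
9: 4, 2 → 2
4: 2 → 1
2: none → 0
Total inversions: 6 + 5 + 0 + 2 + 2 + 1 + 0 = 16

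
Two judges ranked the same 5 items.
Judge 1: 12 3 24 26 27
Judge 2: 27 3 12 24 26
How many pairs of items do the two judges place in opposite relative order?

Assign each item its position (1..5) in the first ordering, then rewrite the second ordering as that position sequence:
positions: 12→1, 3→2, 24→3, 26→4, 27→5
second ordering as positions: [5, 2, 1, 3, 4]
Discordant pairs = inversions in this position sequence.
5: 2, 1, 3, 4 → 4
2: 1 → 1
1: 0
3: 0
4: 0
Total: 4 + 1 + 0 + 0 + 0 = 5

Discordant pairs: 5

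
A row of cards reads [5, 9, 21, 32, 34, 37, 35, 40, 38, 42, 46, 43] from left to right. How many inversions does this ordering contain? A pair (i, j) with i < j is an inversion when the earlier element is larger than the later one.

There are 3 inversions.

Element-by-element contributions:
5: 0
9: 0
21: 0
32: 0
34: 0
37: 1
35: 0
40: 1
38: 0
42: 0
46: 1
43: 0
Sum: 0 + 0 + 0 + 0 + 0 + 1 + 0 + 1 + 0 + 0 + 1 + 0 = 3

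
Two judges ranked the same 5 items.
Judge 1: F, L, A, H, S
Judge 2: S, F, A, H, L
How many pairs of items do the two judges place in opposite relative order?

Discordant pairs: 6

Assign each item its position (1..5) in the first ordering, then rewrite the second ordering as that position sequence:
positions: F→1, L→2, A→3, H→4, S→5
second ordering as positions: [5, 1, 3, 4, 2]
Discordant pairs = inversions in this position sequence.
5: 1, 3, 4, 2 → 4
1: 0
3: 2 → 1
4: 2 → 1
2: 0
Total: 4 + 0 + 1 + 1 + 0 = 6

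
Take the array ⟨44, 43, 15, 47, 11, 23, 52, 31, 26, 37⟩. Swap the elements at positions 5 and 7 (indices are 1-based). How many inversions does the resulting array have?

Positions 5 and 7 hold 11 and 52; after swapping, the array is [44, 43, 15, 47, 52, 23, 11, 31, 26, 37].
Element-by-element contributions:
44: 7
43: 6
15: 1
47: 5
52: 5
23: 1
11: 0
31: 1
26: 0
37: 0
Sum: 7 + 6 + 1 + 5 + 5 + 1 + 0 + 1 + 0 + 0 = 26

There are 26 inversions.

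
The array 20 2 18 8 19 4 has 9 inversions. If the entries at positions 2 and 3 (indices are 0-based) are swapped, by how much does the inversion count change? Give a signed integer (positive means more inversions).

-1

Positions 2 and 3 hold 18 and 8; after swapping, the array is [20, 2, 8, 18, 19, 4].
Count, for each position, how many later elements it exceeds:
20 → 2, 8, 18, 19, 4 → 5
2 → none → 0
8 → 4 → 1
18 → 4 → 1
19 → 4 → 1
4 → none → 0
Sum: 5 + 0 + 1 + 1 + 1 + 0 = 8
Change: 8 − 9 = -1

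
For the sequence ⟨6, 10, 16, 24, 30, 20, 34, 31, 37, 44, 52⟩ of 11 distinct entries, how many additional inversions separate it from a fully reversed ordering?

Maximum inversions for 11 distinct elements is C(11, 2) = 11·10/2 = 55.
Current inversions — for each element, count later smaller elements:
6: 0
10: 0
16: 0
24: 1
30: 1
20: 0
34: 1
31: 0
37: 0
44: 0
52: 0
Current total: 0 + 0 + 0 + 1 + 1 + 0 + 1 + 0 + 0 + 0 + 0 = 3
Shortfall: 55 − 3 = 52

52 inversions short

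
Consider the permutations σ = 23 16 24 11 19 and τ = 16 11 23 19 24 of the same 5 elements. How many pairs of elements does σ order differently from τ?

Assign each item its position (1..5) in the first ordering, then rewrite the second ordering as that position sequence:
positions: 23→1, 16→2, 24→3, 11→4, 19→5
second ordering as positions: [2, 4, 1, 5, 3]
Discordant pairs = inversions in this position sequence.
2: 1 → 1
4: 1, 3 → 2
1: 0
5: 3 → 1
3: 0
Total: 1 + 2 + 0 + 1 + 0 = 4

4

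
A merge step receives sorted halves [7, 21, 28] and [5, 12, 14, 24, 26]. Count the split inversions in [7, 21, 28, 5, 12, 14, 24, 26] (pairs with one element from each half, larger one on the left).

9

Take each right-half value and tally the left-half values above it:
r = 5: 7, 21, 28 → 3
r = 12: 21, 28 → 2
r = 14: 21, 28 → 2
r = 24: 28 → 1
r = 26: 28 → 1
Cross-inversions: 3 + 2 + 2 + 1 + 1 = 9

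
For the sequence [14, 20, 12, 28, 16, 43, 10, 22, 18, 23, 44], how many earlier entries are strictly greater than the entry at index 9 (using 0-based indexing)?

The element at index 9 is 23.
Elements before it: 14, 20, 12, 28, 16, 43, 10, 22, 18
Those larger than 23: 28, 43

2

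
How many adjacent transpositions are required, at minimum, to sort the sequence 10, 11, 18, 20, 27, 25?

The minimum number of adjacent swaps to sort an array equals its inversion count, since every such swap removes exactly one inversion.
Count inversions — for each element, later elements that are smaller:
10: none → 0
11: none → 0
18: none → 0
20: none → 0
27: 25 → 1
25: none → 0
Total inversions: 0 + 0 + 0 + 0 + 1 + 0 = 1

1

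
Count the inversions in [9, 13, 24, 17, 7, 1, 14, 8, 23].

18 inversions

Sweep left to right; for each value list the smaller values that follow it:
9: 3
13: 3
24: 6
17: 4
7: 1
1: 0
14: 1
8: 0
23: 0
Sum: 3 + 3 + 6 + 4 + 1 + 0 + 1 + 0 + 0 = 18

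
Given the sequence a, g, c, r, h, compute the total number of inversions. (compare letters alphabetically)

2

Sweep left to right; for each value list the smaller values that follow it:
a → none → 0
g → c → 1
c → none → 0
r → h → 1
h → none → 0
Sum: 0 + 1 + 0 + 1 + 0 = 2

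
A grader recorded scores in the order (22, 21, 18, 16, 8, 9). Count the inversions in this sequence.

14 inversions

Count, for each position, how many later elements it exceeds:
22 → 21, 18, 16, 8, 9 → 5
21 → 18, 16, 8, 9 → 4
18 → 16, 8, 9 → 3
16 → 8, 9 → 2
8 → none → 0
9 → none → 0
Sum: 5 + 4 + 3 + 2 + 0 + 0 = 14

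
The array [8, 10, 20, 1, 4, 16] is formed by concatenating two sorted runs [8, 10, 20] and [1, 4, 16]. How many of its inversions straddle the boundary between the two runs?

Take each right-half value and tally the left-half values above it:
r = 1: 8, 10, 20 → 3
r = 4: 8, 10, 20 → 3
r = 16: 20 → 1
Cross-inversions: 3 + 3 + 1 = 7

There are 7 split inversions.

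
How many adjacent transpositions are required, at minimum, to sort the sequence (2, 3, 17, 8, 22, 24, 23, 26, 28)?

2

Minimum adjacent swaps = number of inversions (each swap of adjacent out-of-order elements removes one inversion and no swap can remove more).
Count inversions — for each element, later elements that are smaller:
2: none → 0
3: none → 0
17: 8 → 1
8: none → 0
22: none → 0
24: 23 → 1
23: none → 0
26: none → 0
28: none → 0
Total inversions: 0 + 0 + 1 + 0 + 0 + 1 + 0 + 0 + 0 = 2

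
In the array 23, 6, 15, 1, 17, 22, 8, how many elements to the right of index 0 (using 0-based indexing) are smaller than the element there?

6

The element at index 0 is 23.
Elements after it: 6, 15, 1, 17, 22, 8
Those smaller than 23: 6, 15, 1, 17, 22, 8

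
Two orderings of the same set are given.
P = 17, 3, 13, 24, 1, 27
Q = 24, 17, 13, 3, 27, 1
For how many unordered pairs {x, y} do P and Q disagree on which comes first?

Assign each item its position (1..6) in the first ordering, then rewrite the second ordering as that position sequence:
positions: 17→1, 3→2, 13→3, 24→4, 1→5, 27→6
second ordering as positions: [4, 1, 3, 2, 6, 5]
Discordant pairs = inversions in this position sequence.
4: 1, 3, 2 → 3
1: 0
3: 2 → 1
2: 0
6: 5 → 1
5: 0
Total: 3 + 0 + 1 + 0 + 1 + 0 = 5

5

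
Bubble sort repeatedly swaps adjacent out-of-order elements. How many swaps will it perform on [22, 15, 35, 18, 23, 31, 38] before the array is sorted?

5 adjacent swaps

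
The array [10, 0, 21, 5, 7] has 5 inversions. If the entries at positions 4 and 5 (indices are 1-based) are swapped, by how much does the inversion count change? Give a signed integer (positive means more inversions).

+1

Positions 4 and 5 hold 5 and 7; after swapping, the array is [10, 0, 21, 7, 5].
Sweep left to right; for each value list the smaller values that follow it:
10 → 0, 7, 5 → 3
0 → none → 0
21 → 7, 5 → 2
7 → 5 → 1
5 → none → 0
Sum: 3 + 0 + 2 + 1 + 0 = 6
Change: 6 − 5 = +1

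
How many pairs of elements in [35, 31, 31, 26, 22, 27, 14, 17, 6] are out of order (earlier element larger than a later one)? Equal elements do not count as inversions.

32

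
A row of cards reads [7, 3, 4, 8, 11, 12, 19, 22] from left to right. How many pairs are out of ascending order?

Count, for each position, how many later elements it exceeds:
7: 2
3: 0
4: 0
8: 0
11: 0
12: 0
19: 0
22: 0
Sum: 2 + 0 + 0 + 0 + 0 + 0 + 0 + 0 = 2

2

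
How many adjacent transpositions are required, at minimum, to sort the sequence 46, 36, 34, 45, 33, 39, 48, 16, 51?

The minimum number of adjacent swaps to sort an array equals its inversion count, since every such swap removes exactly one inversion.
Count inversions — for each element, later elements that are smaller:
46: 36, 34, 45, 33, 39, 16 → 6
36: 34, 33, 16 → 3
34: 33, 16 → 2
45: 33, 39, 16 → 3
33: 16 → 1
39: 16 → 1
48: 16 → 1
16: none → 0
51: none → 0
Total inversions: 6 + 3 + 2 + 3 + 1 + 1 + 1 + 0 + 0 = 17

17 adjacent swaps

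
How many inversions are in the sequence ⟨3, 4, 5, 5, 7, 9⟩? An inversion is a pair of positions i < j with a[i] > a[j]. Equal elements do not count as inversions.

Inversions: 0

Element-by-element contributions:
3: 0
4: 0
5: 0
5: 0
7: 0
9: 0
Sum: 0 + 0 + 0 + 0 + 0 + 0 = 0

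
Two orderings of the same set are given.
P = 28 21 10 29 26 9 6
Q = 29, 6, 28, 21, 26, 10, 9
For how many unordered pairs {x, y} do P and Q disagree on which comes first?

9

Assign each item its position (1..7) in the first ordering, then rewrite the second ordering as that position sequence:
positions: 28→1, 21→2, 10→3, 29→4, 26→5, 9→6, 6→7
second ordering as positions: [4, 7, 1, 2, 5, 3, 6]
Discordant pairs = inversions in this position sequence.
4: 1, 2, 3 → 3
7: 1, 2, 5, 3, 6 → 5
1: 0
2: 0
5: 3 → 1
3: 0
6: 0
Total: 3 + 5 + 0 + 0 + 1 + 0 + 0 = 9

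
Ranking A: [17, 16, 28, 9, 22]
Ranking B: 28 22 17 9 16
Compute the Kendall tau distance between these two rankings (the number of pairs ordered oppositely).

Discordant pairs: 6

Assign each item its position (1..5) in the first ordering, then rewrite the second ordering as that position sequence:
positions: 17→1, 16→2, 28→3, 9→4, 22→5
second ordering as positions: [3, 5, 1, 4, 2]
Discordant pairs = inversions in this position sequence.
3: 1, 2 → 2
5: 1, 4, 2 → 3
1: 0
4: 2 → 1
2: 0
Total: 2 + 3 + 0 + 1 + 0 = 6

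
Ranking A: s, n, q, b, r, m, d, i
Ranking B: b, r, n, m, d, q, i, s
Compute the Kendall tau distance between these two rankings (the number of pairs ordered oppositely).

Discordant pairs: 13

Assign each item its position (1..8) in the first ordering, then rewrite the second ordering as that position sequence:
positions: s→1, n→2, q→3, b→4, r→5, m→6, d→7, i→8
second ordering as positions: [4, 5, 2, 6, 7, 3, 8, 1]
Discordant pairs = inversions in this position sequence.
4: 2, 3, 1 → 3
5: 2, 3, 1 → 3
2: 1 → 1
6: 3, 1 → 2
7: 3, 1 → 2
3: 1 → 1
8: 1 → 1
1: 0
Total: 3 + 3 + 1 + 2 + 2 + 1 + 1 + 0 = 13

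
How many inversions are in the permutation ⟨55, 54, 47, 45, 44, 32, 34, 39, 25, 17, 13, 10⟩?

Inversions: 63

For each element, count later entries that are smaller:
55 → 54, 47, 45, 44, 32, 34, 39, 25, 17, 13, 10 → 11
54 → 47, 45, 44, 32, 34, 39, 25, 17, 13, 10 → 10
47 → 45, 44, 32, 34, 39, 25, 17, 13, 10 → 9
45 → 44, 32, 34, 39, 25, 17, 13, 10 → 8
44 → 32, 34, 39, 25, 17, 13, 10 → 7
32 → 25, 17, 13, 10 → 4
34 → 25, 17, 13, 10 → 4
39 → 25, 17, 13, 10 → 4
25 → 17, 13, 10 → 3
17 → 13, 10 → 2
13 → 10 → 1
10 → none → 0
Sum: 11 + 10 + 9 + 8 + 7 + 4 + 4 + 4 + 3 + 2 + 1 + 0 = 63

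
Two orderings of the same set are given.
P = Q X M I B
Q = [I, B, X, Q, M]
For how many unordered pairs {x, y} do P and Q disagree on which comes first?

Assign each item its position (1..5) in the first ordering, then rewrite the second ordering as that position sequence:
positions: Q→1, X→2, M→3, I→4, B→5
second ordering as positions: [4, 5, 2, 1, 3]
Discordant pairs = inversions in this position sequence.
4: 2, 1, 3 → 3
5: 2, 1, 3 → 3
2: 1 → 1
1: 0
3: 0
Total: 3 + 3 + 1 + 0 + 0 = 7

7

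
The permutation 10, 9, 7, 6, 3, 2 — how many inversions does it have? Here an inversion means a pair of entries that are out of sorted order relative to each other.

15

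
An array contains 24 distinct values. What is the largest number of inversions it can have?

276

The maximum occurs when the array is in strictly decreasing order: every one of the C(24, 2) pairs is inverted.
C(24, 2) = 24·23/2 = 276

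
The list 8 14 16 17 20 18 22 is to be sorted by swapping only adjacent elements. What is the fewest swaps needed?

Minimum adjacent swaps = number of inversions (each swap of adjacent out-of-order elements removes one inversion and no swap can remove more).
Count inversions — for each element, later elements that are smaller:
8: none → 0
14: none → 0
16: none → 0
17: none → 0
20: 18 → 1
18: none → 0
22: none → 0
Total inversions: 0 + 0 + 0 + 0 + 1 + 0 + 0 = 1

1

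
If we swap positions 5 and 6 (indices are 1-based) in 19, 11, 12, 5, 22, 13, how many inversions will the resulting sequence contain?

6

Positions 5 and 6 hold 22 and 13; after swapping, the array is [19, 11, 12, 5, 13, 22].
For each element, count later entries that are smaller:
19 → 11, 12, 5, 13 → 4
11 → 5 → 1
12 → 5 → 1
5 → none → 0
13 → none → 0
22 → none → 0
Sum: 4 + 1 + 1 + 0 + 0 + 0 = 6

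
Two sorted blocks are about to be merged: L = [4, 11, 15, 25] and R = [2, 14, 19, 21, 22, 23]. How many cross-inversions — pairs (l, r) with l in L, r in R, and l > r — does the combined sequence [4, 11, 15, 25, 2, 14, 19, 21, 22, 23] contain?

Count, for every r in R, how many entries of L exceed r:
r = 2: 4, 11, 15, 25 → 4
r = 14: 15, 25 → 2
r = 19: 25 → 1
r = 21: 25 → 1
r = 22: 25 → 1
r = 23: 25 → 1
Cross-inversions: 4 + 2 + 1 + 1 + 1 + 1 = 10

10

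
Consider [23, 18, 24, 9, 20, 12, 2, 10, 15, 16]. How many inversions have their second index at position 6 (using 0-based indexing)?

6 such elements

The element at index 6 is 2.
Elements before it: 23, 18, 24, 9, 20, 12
Those larger than 2: 23, 18, 24, 9, 20, 12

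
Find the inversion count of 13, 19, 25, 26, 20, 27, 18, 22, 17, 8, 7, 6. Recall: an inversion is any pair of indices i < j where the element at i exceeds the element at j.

47

Sweep left to right; for each value list the smaller values that follow it:
13 → 8, 7, 6 → 3
19 → 18, 17, 8, 7, 6 → 5
25 → 20, 18, 22, 17, 8, 7, 6 → 7
26 → 20, 18, 22, 17, 8, 7, 6 → 7
20 → 18, 17, 8, 7, 6 → 5
27 → 18, 22, 17, 8, 7, 6 → 6
18 → 17, 8, 7, 6 → 4
22 → 17, 8, 7, 6 → 4
17 → 8, 7, 6 → 3
8 → 7, 6 → 2
7 → 6 → 1
6 → none → 0
Sum: 3 + 5 + 7 + 7 + 5 + 6 + 4 + 4 + 3 + 2 + 1 + 0 = 47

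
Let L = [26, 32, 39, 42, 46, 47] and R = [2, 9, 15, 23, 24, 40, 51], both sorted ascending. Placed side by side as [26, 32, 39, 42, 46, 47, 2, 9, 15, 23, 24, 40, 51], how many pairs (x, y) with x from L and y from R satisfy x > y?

33

Count, for every r in R, how many entries of L exceed r:
r = 2: 26, 32, 39, 42, 46, 47 → 6
r = 9: 26, 32, 39, 42, 46, 47 → 6
r = 15: 26, 32, 39, 42, 46, 47 → 6
r = 23: 26, 32, 39, 42, 46, 47 → 6
r = 24: 26, 32, 39, 42, 46, 47 → 6
r = 40: 42, 46, 47 → 3
r = 51: none → 0
Cross-inversions: 6 + 6 + 6 + 6 + 6 + 3 + 0 = 33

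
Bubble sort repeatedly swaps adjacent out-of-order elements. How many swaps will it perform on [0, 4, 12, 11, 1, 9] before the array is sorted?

6

The minimum number of adjacent swaps to sort an array equals its inversion count, since every such swap removes exactly one inversion.
Count inversions — for each element, later elements that are smaller:
0: none → 0
4: 1 → 1
12: 11, 1, 9 → 3
11: 1, 9 → 2
1: none → 0
9: none → 0
Total inversions: 0 + 1 + 3 + 2 + 0 + 0 = 6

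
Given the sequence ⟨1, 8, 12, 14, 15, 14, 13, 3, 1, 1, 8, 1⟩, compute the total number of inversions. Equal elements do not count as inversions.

37

Sweep left to right; for each value list the smaller values that follow it:
1: 0
8: 4
12: 5
14: 6
15: 7
14: 6
13: 5
3: 3
1: 0
1: 0
8: 1
1: 0
Sum: 0 + 4 + 5 + 6 + 7 + 6 + 5 + 3 + 0 + 0 + 1 + 0 = 37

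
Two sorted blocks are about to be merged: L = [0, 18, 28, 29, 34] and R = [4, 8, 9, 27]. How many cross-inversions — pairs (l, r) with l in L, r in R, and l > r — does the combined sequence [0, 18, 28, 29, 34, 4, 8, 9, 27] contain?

Count, for every r in R, how many entries of L exceed r:
r = 4: 18, 28, 29, 34 → 4
r = 8: 18, 28, 29, 34 → 4
r = 9: 18, 28, 29, 34 → 4
r = 27: 28, 29, 34 → 3
Cross-inversions: 4 + 4 + 4 + 3 = 15

Cross-inversions: 15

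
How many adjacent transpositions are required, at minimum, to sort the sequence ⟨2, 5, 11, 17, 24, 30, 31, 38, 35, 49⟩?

Minimum adjacent swaps = number of inversions (each swap of adjacent out-of-order elements removes one inversion and no swap can remove more).
Count inversions — for each element, later elements that are smaller:
2: none → 0
5: none → 0
11: none → 0
17: none → 0
24: none → 0
30: none → 0
31: none → 0
38: 35 → 1
35: none → 0
49: none → 0
Total inversions: 0 + 0 + 0 + 0 + 0 + 0 + 0 + 1 + 0 + 0 = 1

1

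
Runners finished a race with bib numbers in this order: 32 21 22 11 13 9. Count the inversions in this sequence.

Count, for each position, how many later elements it exceeds:
32 → 21, 22, 11, 13, 9 → 5
21 → 11, 13, 9 → 3
22 → 11, 13, 9 → 3
11 → 9 → 1
13 → 9 → 1
9 → none → 0
Sum: 5 + 3 + 3 + 1 + 1 + 0 = 13

13 inversions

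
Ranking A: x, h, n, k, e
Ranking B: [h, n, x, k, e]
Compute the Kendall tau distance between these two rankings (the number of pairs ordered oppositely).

2 discordant pairs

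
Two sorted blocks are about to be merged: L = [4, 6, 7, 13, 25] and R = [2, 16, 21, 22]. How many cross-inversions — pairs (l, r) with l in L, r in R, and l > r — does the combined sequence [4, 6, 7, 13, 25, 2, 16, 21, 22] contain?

8 cross-inversions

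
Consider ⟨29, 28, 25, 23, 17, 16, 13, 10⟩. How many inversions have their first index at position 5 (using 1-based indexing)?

3 such elements

The element at index 5 is 17.
Elements after it: 16, 13, 10
Those smaller than 17: 16, 13, 10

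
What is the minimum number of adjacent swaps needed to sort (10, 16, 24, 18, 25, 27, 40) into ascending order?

1 swap

Each adjacent swap fixes exactly one inversion, so the minimum swap count equals the number of inversions.
Count inversions — for each element, later elements that are smaller:
10: none → 0
16: none → 0
24: 18 → 1
18: none → 0
25: none → 0
27: none → 0
40: none → 0
Total inversions: 0 + 0 + 1 + 0 + 0 + 0 + 0 = 1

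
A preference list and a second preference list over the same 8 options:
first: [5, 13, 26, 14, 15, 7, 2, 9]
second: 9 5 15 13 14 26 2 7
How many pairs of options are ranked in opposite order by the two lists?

Assign each item its position (1..8) in the first ordering, then rewrite the second ordering as that position sequence:
positions: 5→1, 13→2, 26→3, 14→4, 15→5, 7→6, 2→7, 9→8
second ordering as positions: [8, 1, 5, 2, 4, 3, 7, 6]
Discordant pairs = inversions in this position sequence.
8: 1, 5, 2, 4, 3, 7, 6 → 7
1: 0
5: 2, 4, 3 → 3
2: 0
4: 3 → 1
3: 0
7: 6 → 1
6: 0
Total: 7 + 0 + 3 + 0 + 1 + 0 + 1 + 0 = 12

There are 12 pairs.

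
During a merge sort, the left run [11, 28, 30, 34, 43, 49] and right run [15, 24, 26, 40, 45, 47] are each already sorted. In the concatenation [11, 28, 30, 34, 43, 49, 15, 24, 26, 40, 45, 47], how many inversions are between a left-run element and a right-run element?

19

For each element r of the right run, count left-run elements greater than r:
r = 15: 28, 30, 34, 43, 49 → 5
r = 24: 28, 30, 34, 43, 49 → 5
r = 26: 28, 30, 34, 43, 49 → 5
r = 40: 43, 49 → 2
r = 45: 49 → 1
r = 47: 49 → 1
Cross-inversions: 5 + 5 + 5 + 2 + 1 + 1 = 19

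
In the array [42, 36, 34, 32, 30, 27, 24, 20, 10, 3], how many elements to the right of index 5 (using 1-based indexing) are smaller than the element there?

5

The element at index 5 is 30.
Elements after it: 27, 24, 20, 10, 3
Those smaller than 30: 27, 24, 20, 10, 3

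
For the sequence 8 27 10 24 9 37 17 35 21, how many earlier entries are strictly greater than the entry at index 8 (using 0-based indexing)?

The element at index 8 is 21.
Elements before it: 8, 27, 10, 24, 9, 37, 17, 35
Those larger than 21: 27, 24, 37, 35

4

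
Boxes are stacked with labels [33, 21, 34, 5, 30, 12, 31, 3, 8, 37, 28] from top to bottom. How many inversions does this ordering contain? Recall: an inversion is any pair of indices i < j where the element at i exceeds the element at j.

Count, for each position, how many later elements it exceeds:
33 → 21, 5, 30, 12, 31, 3, 8, 28 → 8
21 → 5, 12, 3, 8 → 4
34 → 5, 30, 12, 31, 3, 8, 28 → 7
5 → 3 → 1
30 → 12, 3, 8, 28 → 4
12 → 3, 8 → 2
31 → 3, 8, 28 → 3
3 → none → 0
8 → none → 0
37 → 28 → 1
28 → none → 0
Sum: 8 + 4 + 7 + 1 + 4 + 2 + 3 + 0 + 0 + 1 + 0 = 30

30 out-of-order pairs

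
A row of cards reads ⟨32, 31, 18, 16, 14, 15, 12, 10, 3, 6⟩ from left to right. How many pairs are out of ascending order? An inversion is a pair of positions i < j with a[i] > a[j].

Count, for each position, how many later elements it exceeds:
32 → 31, 18, 16, 14, 15, 12, 10, 3, 6 → 9
31 → 18, 16, 14, 15, 12, 10, 3, 6 → 8
18 → 16, 14, 15, 12, 10, 3, 6 → 7
16 → 14, 15, 12, 10, 3, 6 → 6
14 → 12, 10, 3, 6 → 4
15 → 12, 10, 3, 6 → 4
12 → 10, 3, 6 → 3
10 → 3, 6 → 2
3 → none → 0
6 → none → 0
Sum: 9 + 8 + 7 + 6 + 4 + 4 + 3 + 2 + 0 + 0 = 43

Inversions: 43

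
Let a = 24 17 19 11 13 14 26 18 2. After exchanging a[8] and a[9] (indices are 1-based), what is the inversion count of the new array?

Positions 8 and 9 hold 18 and 2; after swapping, the array is [24, 17, 19, 11, 13, 14, 26, 2, 18].
For each element, count later entries that are smaller:
24 → 17, 19, 11, 13, 14, 2, 18 → 7
17 → 11, 13, 14, 2 → 4
19 → 11, 13, 14, 2, 18 → 5
11 → 2 → 1
13 → 2 → 1
14 → 2 → 1
26 → 2, 18 → 2
2 → none → 0
18 → none → 0
Sum: 7 + 4 + 5 + 1 + 1 + 1 + 2 + 0 + 0 = 21

There are 21 inversions.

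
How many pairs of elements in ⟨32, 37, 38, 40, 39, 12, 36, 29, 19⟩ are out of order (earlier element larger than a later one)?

Out-of-order pairs: 23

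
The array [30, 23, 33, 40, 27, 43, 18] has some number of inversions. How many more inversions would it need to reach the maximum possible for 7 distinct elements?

Maximum inversions for 7 distinct elements is C(7, 2) = 7·6/2 = 21.
Current inversions — for each element, count later smaller elements:
30: 3
23: 1
33: 2
40: 2
27: 1
43: 1
18: 0
Current total: 3 + 1 + 2 + 2 + 1 + 1 + 0 = 10
Shortfall: 21 − 10 = 11

11 inversions short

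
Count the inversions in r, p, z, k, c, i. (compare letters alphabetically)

12

Out-of-order index pairs (1-indexed):
(1,2): r > p
(1,4): r > k
(1,5): r > c
(1,6): r > i
(2,4): p > k
(2,5): p > c
(2,6): p > i
(3,4): z > k
(3,5): z > c
(3,6): z > i
(4,5): k > c
(4,6): k > i
That's 12 pairs.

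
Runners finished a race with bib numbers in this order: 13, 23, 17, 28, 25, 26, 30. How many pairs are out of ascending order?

Sweep left to right; for each value list the smaller values that follow it:
13: 0
23: 1
17: 0
28: 2
25: 0
26: 0
30: 0
Sum: 0 + 1 + 0 + 2 + 0 + 0 + 0 = 3

Inversions: 3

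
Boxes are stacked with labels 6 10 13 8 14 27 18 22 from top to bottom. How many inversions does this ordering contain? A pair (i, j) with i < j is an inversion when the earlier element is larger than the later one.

4 inversions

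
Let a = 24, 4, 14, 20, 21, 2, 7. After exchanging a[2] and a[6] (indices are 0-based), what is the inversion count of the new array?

12 inversions

Positions 2 and 6 hold 14 and 7; after swapping, the array is [24, 4, 7, 20, 21, 2, 14].
Count, for each position, how many later elements it exceeds:
24 → 4, 7, 20, 21, 2, 14 → 6
4 → 2 → 1
7 → 2 → 1
20 → 2, 14 → 2
21 → 2, 14 → 2
2 → none → 0
14 → none → 0
Sum: 6 + 1 + 1 + 2 + 2 + 0 + 0 = 12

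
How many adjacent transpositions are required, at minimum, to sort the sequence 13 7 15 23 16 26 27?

2

The minimum number of adjacent swaps to sort an array equals its inversion count, since every such swap removes exactly one inversion.
Count inversions — for each element, later elements that are smaller:
13: 7 → 1
7: none → 0
15: none → 0
23: 16 → 1
16: none → 0
26: none → 0
27: none → 0
Total inversions: 1 + 0 + 0 + 1 + 0 + 0 + 0 = 2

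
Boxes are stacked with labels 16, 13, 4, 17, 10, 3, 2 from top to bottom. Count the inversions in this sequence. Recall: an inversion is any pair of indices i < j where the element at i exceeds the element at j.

Element-by-element contributions:
16: 5
13: 4
4: 2
17: 3
10: 2
3: 1
2: 0
Sum: 5 + 4 + 2 + 3 + 2 + 1 + 0 = 17

17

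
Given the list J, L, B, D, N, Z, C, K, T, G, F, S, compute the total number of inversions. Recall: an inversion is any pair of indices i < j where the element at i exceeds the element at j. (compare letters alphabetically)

Element-by-element contributions:
J: 5
L: 6
B: 0
D: 1
N: 4
Z: 6
C: 0
K: 2
T: 3
G: 1
F: 0
S: 0
Sum: 5 + 6 + 0 + 1 + 4 + 6 + 0 + 2 + 3 + 1 + 0 + 0 = 28

Inversions: 28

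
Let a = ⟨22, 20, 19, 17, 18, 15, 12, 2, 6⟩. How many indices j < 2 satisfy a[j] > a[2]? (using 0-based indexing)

The element at index 2 is 19.
Elements before it: 22, 20
Those larger than 19: 22, 20

2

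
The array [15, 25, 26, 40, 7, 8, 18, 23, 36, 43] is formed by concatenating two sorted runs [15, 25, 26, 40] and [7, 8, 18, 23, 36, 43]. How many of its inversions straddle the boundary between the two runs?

For each element r of the right run, count left-run elements greater than r:
r = 7: 15, 25, 26, 40 → 4
r = 8: 15, 25, 26, 40 → 4
r = 18: 25, 26, 40 → 3
r = 23: 25, 26, 40 → 3
r = 36: 40 → 1
r = 43: none → 0
Cross-inversions: 4 + 4 + 3 + 3 + 1 + 0 = 15

15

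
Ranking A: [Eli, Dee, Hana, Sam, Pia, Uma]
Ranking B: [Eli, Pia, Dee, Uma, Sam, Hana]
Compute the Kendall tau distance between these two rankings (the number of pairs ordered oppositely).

Assign each item its position (1..6) in the first ordering, then rewrite the second ordering as that position sequence:
positions: Eli→1, Dee→2, Hana→3, Sam→4, Pia→5, Uma→6
second ordering as positions: [1, 5, 2, 6, 4, 3]
Discordant pairs = inversions in this position sequence.
1: 0
5: 2, 4, 3 → 3
2: 0
6: 4, 3 → 2
4: 3 → 1
3: 0
Total: 0 + 3 + 0 + 2 + 1 + 0 = 6

6 discordant pairs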